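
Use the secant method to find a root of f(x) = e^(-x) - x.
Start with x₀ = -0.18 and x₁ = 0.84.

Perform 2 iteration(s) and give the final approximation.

f(x) = e^(-x) - x
x₀ = -0.18, x₁ = 0.84

Secant formula: x_{n+1} = x_n - f(x_n)(x_n - x_{n-1})/(f(x_n) - f(x_{n-1}))

Iteration 1:
  f(-0.180000) = 1.377217
  f(0.840000) = -0.408289
  x_2 = 0.840000 - (-0.408289)×(0.840000 - (-0.180000))/(-0.408289 - 1.377217)
       = 0.606758
Iteration 2:
  f(0.840000) = -0.408289
  f(0.606758) = -0.061643
  x_3 = 0.606758 - (-0.061643)×(0.606758 - 0.840000)/(-0.061643 - (-0.408289))
       = 0.565282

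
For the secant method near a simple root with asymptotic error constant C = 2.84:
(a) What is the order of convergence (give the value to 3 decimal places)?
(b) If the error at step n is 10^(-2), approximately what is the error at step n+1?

(a) Secant method has superlinear convergence with order φ = (1+√5)/2 ≈ 1.618.
    This means |e_{n+1}| ≈ C|e_n|^1.618.

(b) With |e_n| = 10^(-2) and C = 2.84:
    |e_{n+1}| ≈ 2.84 × (10^(-2))^1.618 = 2.84 × 10^(-3.24)

(a) ≈ 1.618 (golden ratio); (b) |e_{n+1}| ≈ 1.649e-03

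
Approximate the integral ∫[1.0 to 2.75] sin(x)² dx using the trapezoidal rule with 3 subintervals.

f(x) = sin(x)²
a = 1.0, b = 2.75, n = 3
h = (b - a)/n = 0.583333

Trapezoidal rule: (h/2)[f(x₀) + 2f(x₁) + 2f(x₂) + ... + f(xₙ)]

x_0 = 1.0000, f(x_0) = 0.708073, coefficient = 1
x_1 = 1.5833, f(x_1) = 0.999843, coefficient = 2
x_2 = 2.1667, f(x_2) = 0.685022, coefficient = 2
x_3 = 2.7500, f(x_3) = 0.145665, coefficient = 1

I ≈ (0.583333/2) × 4.223468 = 1.231845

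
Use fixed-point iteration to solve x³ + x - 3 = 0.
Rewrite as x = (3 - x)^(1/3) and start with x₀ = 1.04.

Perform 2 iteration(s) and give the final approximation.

Equation: x³ + x - 3 = 0
Fixed-point form: x = (3 - x)^(1/3)
x₀ = 1.04

x_1 = g(1.040000) = 1.251465
x_2 = g(1.251465) = 1.204735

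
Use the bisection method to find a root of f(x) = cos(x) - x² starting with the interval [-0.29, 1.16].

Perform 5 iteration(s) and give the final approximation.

f(x) = cos(x) - x²
Initial interval: [-0.29, 1.16]

Iteration 1:
  c_1 = (-0.290000 + 1.160000)/2 = 0.435000
  f(c_1) = f(0.435000) = 0.717645
  f(a) × f(c) ≥ 0, new interval: [0.435000, 1.160000]
Iteration 2:
  c_2 = (0.435000 + 1.160000)/2 = 0.797500
  f(c_2) = f(0.797500) = 0.062492
  f(a) × f(c) ≥ 0, new interval: [0.797500, 1.160000]
Iteration 3:
  c_3 = (0.797500 + 1.160000)/2 = 0.978750
  f(c_3) = f(0.978750) = -0.399891
  f(a) × f(c) < 0, new interval: [0.797500, 0.978750]
Iteration 4:
  c_4 = (0.797500 + 0.978750)/2 = 0.888125
  f(c_4) = f(0.888125) = -0.157898
  f(a) × f(c) < 0, new interval: [0.797500, 0.888125]
Iteration 5:
  c_5 = (0.797500 + 0.888125)/2 = 0.842812
  f(c_5) = f(0.842812) = -0.044967
  f(a) × f(c) < 0, new interval: [0.797500, 0.842812]

After 5 iteration(s), the approximation is c_5 = 0.842812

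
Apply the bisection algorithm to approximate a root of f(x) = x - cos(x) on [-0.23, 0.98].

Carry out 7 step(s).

f(x) = x - cos(x)
Initial interval: [-0.23, 0.98]

Iteration 1:
  c_1 = (-0.230000 + 0.980000)/2 = 0.375000
  f(c_1) = f(0.375000) = -0.555508
  f(a) × f(c) ≥ 0, new interval: [0.375000, 0.980000]
Iteration 2:
  c_2 = (0.375000 + 0.980000)/2 = 0.677500
  f(c_2) = f(0.677500) = -0.101642
  f(a) × f(c) ≥ 0, new interval: [0.677500, 0.980000]
Iteration 3:
  c_3 = (0.677500 + 0.980000)/2 = 0.828750
  f(c_3) = f(0.828750) = 0.152952
  f(a) × f(c) < 0, new interval: [0.677500, 0.828750]
Iteration 4:
  c_4 = (0.677500 + 0.828750)/2 = 0.753125
  f(c_4) = f(0.753125) = 0.023570
  f(a) × f(c) < 0, new interval: [0.677500, 0.753125]
Iteration 5:
  c_5 = (0.677500 + 0.753125)/2 = 0.715313
  f(c_5) = f(0.715313) = -0.039576
  f(a) × f(c) ≥ 0, new interval: [0.715313, 0.753125]
Iteration 6:
  c_6 = (0.715313 + 0.753125)/2 = 0.734219
  f(c_6) = f(0.734219) = -0.008136
  f(a) × f(c) ≥ 0, new interval: [0.734219, 0.753125]
Iteration 7:
  c_7 = (0.734219 + 0.753125)/2 = 0.743672
  f(c_7) = f(0.743672) = 0.007684
  f(a) × f(c) < 0, new interval: [0.734219, 0.743672]

After 7 iteration(s), the approximation is c_7 = 0.743672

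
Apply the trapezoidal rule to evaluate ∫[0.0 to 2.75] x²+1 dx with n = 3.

f(x) = x²+1
a = 0.0, b = 2.75, n = 3
h = (b - a)/n = 0.916667

Trapezoidal rule: (h/2)[f(x₀) + 2f(x₁) + 2f(x₂) + ... + f(xₙ)]

x_0 = 0.0000, f(x_0) = 1.000000, coefficient = 1
x_1 = 0.9167, f(x_1) = 1.840278, coefficient = 2
x_2 = 1.8333, f(x_2) = 4.361111, coefficient = 2
x_3 = 2.7500, f(x_3) = 8.562500, coefficient = 1

I ≈ (0.916667/2) × 21.965278 = 10.067419
Exact value: 9.682292
Error: 0.385127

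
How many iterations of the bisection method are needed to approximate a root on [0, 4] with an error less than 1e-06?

We need (b-a)/2^n ≤ 1e-06
(4 - 0)/2^n ≤ 1e-06
4/2^n ≤ 1e-06
2^n ≥ 4000000
n ≥ log₂(4000000) = 21.93
n ≥ 22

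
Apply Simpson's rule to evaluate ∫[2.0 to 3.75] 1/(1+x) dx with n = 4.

f(x) = 1/(1+x)
a = 2.0, b = 3.75, n = 4
h = (b - a)/n = 0.437500

Simpson's rule: (h/3)[f(x₀) + 4f(x₁) + 2f(x₂) + ... + f(xₙ)]

x_0 = 2.0000, f(x_0) = 0.333333, coefficient = 1
x_1 = 2.4375, f(x_1) = 0.290909, coefficient = 4
x_2 = 2.8750, f(x_2) = 0.258065, coefficient = 2
x_3 = 3.3125, f(x_3) = 0.231884, coefficient = 4
x_4 = 3.7500, f(x_4) = 0.210526, coefficient = 1

I ≈ (0.437500/3) × 3.151161 = 0.459544
Exact value: 0.459532
Error: 0.000012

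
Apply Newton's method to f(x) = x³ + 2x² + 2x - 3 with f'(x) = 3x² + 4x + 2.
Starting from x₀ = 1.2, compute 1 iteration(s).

f(x) = x³ + 2x² + 2x - 3
f'(x) = 3x² + 4x + 2
x₀ = 1.2

Newton-Raphson formula: x_{n+1} = x_n - f(x_n)/f'(x_n)

Iteration 1:
  f(1.200000) = 4.008000
  f'(1.200000) = 11.120000
  x_1 = 1.200000 - 4.008000/11.120000 = 0.839568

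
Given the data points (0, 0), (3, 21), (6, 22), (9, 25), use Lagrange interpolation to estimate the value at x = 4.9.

Lagrange interpolation formula:
P(x) = Σ yᵢ × Lᵢ(x)
where Lᵢ(x) = Π_{j≠i} (x - xⱼ)/(xᵢ - xⱼ)

L_0(4.9) = (4.9 - 3)/(0 - 3) × (4.9 - 6)/(0 - 6) × (4.9 - 9)/(0 - 9) = -0.052895
L_1(4.9) = (4.9 - 0)/(3 - 0) × (4.9 - 6)/(3 - 6) × (4.9 - 9)/(3 - 9) = 0.409241
L_2(4.9) = (4.9 - 0)/(6 - 0) × (4.9 - 3)/(6 - 3) × (4.9 - 9)/(6 - 9) = 0.706870
L_3(4.9) = (4.9 - 0)/(9 - 0) × (4.9 - 3)/(9 - 3) × (4.9 - 6)/(9 - 6) = -0.063216

P(4.9) = 0×L_0(4.9) + 21×L_1(4.9) + 22×L_2(4.9) + 25×L_3(4.9)
P(4.9) = 22.564802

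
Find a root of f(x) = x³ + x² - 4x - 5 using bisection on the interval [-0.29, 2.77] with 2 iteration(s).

f(x) = x³ + x² - 4x - 5
Initial interval: [-0.29, 2.77]

Iteration 1:
  c_1 = (-0.290000 + 2.770000)/2 = 1.240000
  f(c_1) = f(1.240000) = -6.515776
  f(a) × f(c) ≥ 0, new interval: [1.240000, 2.770000]
Iteration 2:
  c_2 = (1.240000 + 2.770000)/2 = 2.005000
  f(c_2) = f(2.005000) = -0.939825
  f(a) × f(c) ≥ 0, new interval: [2.005000, 2.770000]

After 2 iteration(s), the approximation is c_2 = 2.005000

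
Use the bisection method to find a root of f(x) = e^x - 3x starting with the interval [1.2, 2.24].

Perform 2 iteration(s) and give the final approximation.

f(x) = e^x - 3x
Initial interval: [1.2, 2.24]

Iteration 1:
  c_1 = (1.200000 + 2.240000)/2 = 1.720000
  f(c_1) = f(1.720000) = 0.424528
  f(a) × f(c) < 0, new interval: [1.200000, 1.720000]
Iteration 2:
  c_2 = (1.200000 + 1.720000)/2 = 1.460000
  f(c_2) = f(1.460000) = -0.074040
  f(a) × f(c) ≥ 0, new interval: [1.460000, 1.720000]

After 2 iteration(s), the approximation is c_2 = 1.460000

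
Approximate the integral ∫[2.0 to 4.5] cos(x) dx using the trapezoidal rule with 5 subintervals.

f(x) = cos(x)
a = 2.0, b = 4.5, n = 5
h = (b - a)/n = 0.500000

Trapezoidal rule: (h/2)[f(x₀) + 2f(x₁) + 2f(x₂) + ... + f(xₙ)]

x_0 = 2.0000, f(x_0) = -0.416147, coefficient = 1
x_1 = 2.5000, f(x_1) = -0.801144, coefficient = 2
x_2 = 3.0000, f(x_2) = -0.989992, coefficient = 2
x_3 = 3.5000, f(x_3) = -0.936457, coefficient = 2
x_4 = 4.0000, f(x_4) = -0.653644, coefficient = 2
x_5 = 4.5000, f(x_5) = -0.210796, coefficient = 1

I ≈ (0.500000/2) × -7.389415 = -1.847354
Exact value: -1.886828
Error: 0.039474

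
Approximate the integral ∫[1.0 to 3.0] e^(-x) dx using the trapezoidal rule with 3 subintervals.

f(x) = e^(-x)
a = 1.0, b = 3.0, n = 3
h = (b - a)/n = 0.666667

Trapezoidal rule: (h/2)[f(x₀) + 2f(x₁) + 2f(x₂) + ... + f(xₙ)]

x_0 = 1.0000, f(x_0) = 0.367879, coefficient = 1
x_1 = 1.6667, f(x_1) = 0.188876, coefficient = 2
x_2 = 2.3333, f(x_2) = 0.096972, coefficient = 2
x_3 = 3.0000, f(x_3) = 0.049787, coefficient = 1

I ≈ (0.666667/2) × 0.989362 = 0.329787
Exact value: 0.318092
Error: 0.011695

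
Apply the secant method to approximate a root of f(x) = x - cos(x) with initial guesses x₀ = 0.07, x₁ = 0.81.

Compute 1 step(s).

f(x) = x - cos(x)
x₀ = 0.07, x₁ = 0.81

Secant formula: x_{n+1} = x_n - f(x_n)(x_n - x_{n-1})/(f(x_n) - f(x_{n-1}))

Iteration 1:
  f(0.070000) = -0.927551
  f(0.810000) = 0.120502
  x_2 = 0.810000 - 0.120502×(0.810000 - 0.070000)/(0.120502 - (-0.927551))
       = 0.724917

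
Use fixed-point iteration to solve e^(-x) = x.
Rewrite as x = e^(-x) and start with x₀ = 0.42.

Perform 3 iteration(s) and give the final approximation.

Equation: e^(-x) = x
Fixed-point form: x = e^(-x)
x₀ = 0.42

x_1 = g(0.420000) = 0.657047
x_2 = g(0.657047) = 0.518380
x_3 = g(0.518380) = 0.595484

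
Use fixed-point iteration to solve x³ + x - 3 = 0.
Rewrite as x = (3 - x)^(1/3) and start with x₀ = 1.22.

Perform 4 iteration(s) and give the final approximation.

Equation: x³ + x - 3 = 0
Fixed-point form: x = (3 - x)^(1/3)
x₀ = 1.22

x_1 = g(1.220000) = 1.211918
x_2 = g(1.211918) = 1.213750
x_3 = g(1.213750) = 1.213335
x_4 = g(1.213335) = 1.213429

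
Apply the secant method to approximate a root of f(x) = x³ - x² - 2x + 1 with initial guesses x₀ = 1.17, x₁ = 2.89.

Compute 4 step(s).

f(x) = x³ - x² - 2x + 1
x₀ = 1.17, x₁ = 2.89

Secant formula: x_{n+1} = x_n - f(x_n)(x_n - x_{n-1})/(f(x_n) - f(x_{n-1}))

Iteration 1:
  f(1.170000) = -1.107287
  f(2.890000) = 11.005469
  x_2 = 2.890000 - 11.005469×(2.890000 - 1.170000)/(11.005469 - (-1.107287))
       = 1.327234
Iteration 2:
  f(2.890000) = 11.005469
  f(1.327234) = -1.078029
  x_3 = 1.327234 - (-1.078029)×(1.327234 - 2.890000)/(-1.078029 - 11.005469)
       = 1.466656
Iteration 3:
  f(1.327234) = -1.078029
  f(1.466656) = -0.929498
  x_4 = 1.466656 - (-0.929498)×(1.466656 - 1.327234)/(-0.929498 - (-1.078029))
       = 2.339150
Iteration 4:
  f(1.466656) = -0.929498
  f(2.339150) = 3.649023
  x_5 = 2.339150 - 3.649023×(2.339150 - 1.466656)/(3.649023 - (-0.929498))
       = 1.643783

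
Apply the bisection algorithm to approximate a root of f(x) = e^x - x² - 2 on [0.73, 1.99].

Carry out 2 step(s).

f(x) = e^x - x² - 2
Initial interval: [0.73, 1.99]

Iteration 1:
  c_1 = (0.730000 + 1.990000)/2 = 1.360000
  f(c_1) = f(1.360000) = 0.046593
  f(a) × f(c) < 0, new interval: [0.730000, 1.360000]
Iteration 2:
  c_2 = (0.730000 + 1.360000)/2 = 1.045000
  f(c_2) = f(1.045000) = -0.248626
  f(a) × f(c) ≥ 0, new interval: [1.045000, 1.360000]

After 2 iteration(s), the approximation is c_2 = 1.045000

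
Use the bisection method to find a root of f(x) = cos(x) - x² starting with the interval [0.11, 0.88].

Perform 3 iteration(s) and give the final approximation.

f(x) = cos(x) - x²
Initial interval: [0.11, 0.88]

Iteration 1:
  c_1 = (0.110000 + 0.880000)/2 = 0.495000
  f(c_1) = f(0.495000) = 0.634944
  f(a) × f(c) ≥ 0, new interval: [0.495000, 0.880000]
Iteration 2:
  c_2 = (0.495000 + 0.880000)/2 = 0.687500
  f(c_2) = f(0.687500) = 0.300179
  f(a) × f(c) ≥ 0, new interval: [0.687500, 0.880000]
Iteration 3:
  c_3 = (0.687500 + 0.880000)/2 = 0.783750
  f(c_3) = f(0.783750) = 0.094007
  f(a) × f(c) ≥ 0, new interval: [0.783750, 0.880000]

After 3 iteration(s), the approximation is c_3 = 0.783750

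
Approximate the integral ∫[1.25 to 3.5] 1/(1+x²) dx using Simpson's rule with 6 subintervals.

f(x) = 1/(1+x²)
a = 1.25, b = 3.5, n = 6
h = (b - a)/n = 0.375000

Simpson's rule: (h/3)[f(x₀) + 4f(x₁) + 2f(x₂) + ... + f(xₙ)]

x_0 = 1.2500, f(x_0) = 0.390244, coefficient = 1
x_1 = 1.6250, f(x_1) = 0.274678, coefficient = 4
x_2 = 2.0000, f(x_2) = 0.200000, coefficient = 2
x_3 = 2.3750, f(x_3) = 0.150588, coefficient = 4
x_4 = 2.7500, f(x_4) = 0.116788, coefficient = 2
x_5 = 3.1250, f(x_5) = 0.092888, coefficient = 4
x_6 = 3.5000, f(x_6) = 0.075472, coefficient = 1

I ≈ (0.375000/3) × 3.171911 = 0.396489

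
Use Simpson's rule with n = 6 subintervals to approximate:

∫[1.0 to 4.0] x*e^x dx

f(x) = x*e^x
a = 1.0, b = 4.0, n = 6
h = (b - a)/n = 0.500000

Simpson's rule: (h/3)[f(x₀) + 4f(x₁) + 2f(x₂) + ... + f(xₙ)]

x_0 = 1.0000, f(x_0) = 2.718282, coefficient = 1
x_1 = 1.5000, f(x_1) = 6.722534, coefficient = 4
x_2 = 2.0000, f(x_2) = 14.778112, coefficient = 2
x_3 = 2.5000, f(x_3) = 30.456235, coefficient = 4
x_4 = 3.0000, f(x_4) = 60.256611, coefficient = 2
x_5 = 3.5000, f(x_5) = 115.904082, coefficient = 4
x_6 = 4.0000, f(x_6) = 218.392600, coefficient = 1

I ≈ (0.500000/3) × 983.511729 = 163.918622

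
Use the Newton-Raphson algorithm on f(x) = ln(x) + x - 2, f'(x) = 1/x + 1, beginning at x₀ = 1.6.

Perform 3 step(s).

f(x) = ln(x) + x - 2
f'(x) = 1/x + 1
x₀ = 1.6

Newton-Raphson formula: x_{n+1} = x_n - f(x_n)/f'(x_n)

Iteration 1:
  f(1.600000) = 0.070004
  f'(1.600000) = 1.625000
  x_1 = 1.600000 - 0.070004/1.625000 = 1.556921
Iteration 2:
  f(1.556921) = -0.000369
  f'(1.556921) = 1.642293
  x_2 = 1.556921 - (-0.000369)/1.642293 = 1.557146
Iteration 3:
  f(1.557146) = 0.000000
  f'(1.557146) = 1.642201
  x_3 = 1.557146 - 0.000000/1.642201 = 1.557146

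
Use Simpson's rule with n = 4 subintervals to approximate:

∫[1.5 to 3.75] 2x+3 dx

f(x) = 2x+3
a = 1.5, b = 3.75, n = 4
h = (b - a)/n = 0.562500

Simpson's rule: (h/3)[f(x₀) + 4f(x₁) + 2f(x₂) + ... + f(xₙ)]

x_0 = 1.5000, f(x_0) = 6.000000, coefficient = 1
x_1 = 2.0625, f(x_1) = 7.125000, coefficient = 4
x_2 = 2.6250, f(x_2) = 8.250000, coefficient = 2
x_3 = 3.1875, f(x_3) = 9.375000, coefficient = 4
x_4 = 3.7500, f(x_4) = 10.500000, coefficient = 1

I ≈ (0.562500/3) × 99.000000 = 18.562500
Exact value: 18.562500
Error: 0.000000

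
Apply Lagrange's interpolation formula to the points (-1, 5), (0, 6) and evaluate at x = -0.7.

Lagrange interpolation formula:
P(x) = Σ yᵢ × Lᵢ(x)
where Lᵢ(x) = Π_{j≠i} (x - xⱼ)/(xᵢ - xⱼ)

L_0(-0.7) = (-0.7 - 0)/(-1 - 0) = 0.700000
L_1(-0.7) = (-0.7 - (-1))/(0 - (-1)) = 0.300000

P(-0.7) = 5×L_0(-0.7) + 6×L_1(-0.7)
P(-0.7) = 5.300000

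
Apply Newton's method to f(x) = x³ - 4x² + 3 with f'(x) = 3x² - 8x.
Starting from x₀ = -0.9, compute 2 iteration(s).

f(x) = x³ - 4x² + 3
f'(x) = 3x² - 8x
x₀ = -0.9

Newton-Raphson formula: x_{n+1} = x_n - f(x_n)/f'(x_n)

Iteration 1:
  f(-0.900000) = -0.969000
  f'(-0.900000) = 9.630000
  x_1 = -0.900000 - (-0.969000)/9.630000 = -0.799377
Iteration 2:
  f(-0.799377) = -0.066819
  f'(-0.799377) = 8.312026
  x_2 = -0.799377 - (-0.066819)/8.312026 = -0.791338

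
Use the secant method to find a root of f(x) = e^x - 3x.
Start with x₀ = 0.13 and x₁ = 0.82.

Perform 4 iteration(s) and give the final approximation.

f(x) = e^x - 3x
x₀ = 0.13, x₁ = 0.82

Secant formula: x_{n+1} = x_n - f(x_n)(x_n - x_{n-1})/(f(x_n) - f(x_{n-1}))

Iteration 1:
  f(0.130000) = 0.748828
  f(0.820000) = -0.189500
  x_2 = 0.820000 - (-0.189500)×(0.820000 - 0.130000)/(-0.189500 - 0.748828)
       = 0.680651
Iteration 2:
  f(0.820000) = -0.189500
  f(0.680651) = -0.066790
  x_3 = 0.680651 - (-0.066790)×(0.680651 - 0.820000)/(-0.066790 - (-0.189500))
       = 0.604805
Iteration 3:
  f(0.680651) = -0.066790
  f(0.604805) = 0.016480
  x_4 = 0.604805 - 0.016480×(0.604805 - 0.680651)/(0.016480 - (-0.066790))
       = 0.619816
Iteration 4:
  f(0.604805) = 0.016480
  f(0.619816) = -0.000862
  x_5 = 0.619816 - (-0.000862)×(0.619816 - 0.604805)/(-0.000862 - 0.016480)
       = 0.619070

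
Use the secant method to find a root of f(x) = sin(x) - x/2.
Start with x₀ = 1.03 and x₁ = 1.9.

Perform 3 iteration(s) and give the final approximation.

f(x) = sin(x) - x/2
x₀ = 1.03, x₁ = 1.9

Secant formula: x_{n+1} = x_n - f(x_n)(x_n - x_{n-1})/(f(x_n) - f(x_{n-1}))

Iteration 1:
  f(1.030000) = 0.342299
  f(1.900000) = -0.003700
  x_2 = 1.900000 - (-0.003700)×(1.900000 - 1.030000)/(-0.003700 - 0.342299)
       = 1.890697
Iteration 2:
  f(1.900000) = -0.003700
  f(1.890697) = 0.003918
  x_3 = 1.890697 - 0.003918×(1.890697 - 1.900000)/(0.003918 - (-0.003700))
       = 1.895482
Iteration 3:
  f(1.890697) = 0.003918
  f(1.895482) = 0.000010
  x_4 = 1.895482 - 0.000010×(1.895482 - 1.890697)/(0.000010 - 0.003918)
       = 1.895494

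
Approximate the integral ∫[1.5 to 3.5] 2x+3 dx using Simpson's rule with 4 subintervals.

f(x) = 2x+3
a = 1.5, b = 3.5, n = 4
h = (b - a)/n = 0.500000

Simpson's rule: (h/3)[f(x₀) + 4f(x₁) + 2f(x₂) + ... + f(xₙ)]

x_0 = 1.5000, f(x_0) = 6.000000, coefficient = 1
x_1 = 2.0000, f(x_1) = 7.000000, coefficient = 4
x_2 = 2.5000, f(x_2) = 8.000000, coefficient = 2
x_3 = 3.0000, f(x_3) = 9.000000, coefficient = 4
x_4 = 3.5000, f(x_4) = 10.000000, coefficient = 1

I ≈ (0.500000/3) × 96.000000 = 16.000000
Exact value: 16.000000
Error: 0.000000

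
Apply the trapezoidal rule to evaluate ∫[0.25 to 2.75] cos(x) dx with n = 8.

f(x) = cos(x)
a = 0.25, b = 2.75, n = 8
h = (b - a)/n = 0.312500

Trapezoidal rule: (h/2)[f(x₀) + 2f(x₁) + 2f(x₂) + ... + f(xₙ)]

x_0 = 0.2500, f(x_0) = 0.968912, coefficient = 1
x_1 = 0.5625, f(x_1) = 0.845924, coefficient = 2
x_2 = 0.8750, f(x_2) = 0.640997, coefficient = 2
x_3 = 1.1875, f(x_3) = 0.373980, coefficient = 2
x_4 = 1.5000, f(x_4) = 0.070737, coefficient = 2
x_5 = 1.8125, f(x_5) = -0.239357, coefficient = 2
x_6 = 2.1250, f(x_6) = -0.526266, coefficient = 2
x_7 = 2.4375, f(x_7) = -0.762199, coefficient = 2
x_8 = 2.7500, f(x_8) = -0.924302, coefficient = 1

I ≈ (0.312500/2) × 0.852241 = 0.133163
Exact value: 0.134257
Error: 0.001094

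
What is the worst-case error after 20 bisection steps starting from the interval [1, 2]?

Bisection error bound: |error| ≤ (b-a)/2^n
|error| ≤ (2 - 1)/2^20 = 1/2^20
|error| ≤ 0.0000009537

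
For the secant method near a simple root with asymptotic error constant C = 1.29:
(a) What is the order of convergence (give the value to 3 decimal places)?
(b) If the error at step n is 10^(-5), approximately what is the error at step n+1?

(a) Secant method has superlinear convergence with order φ = (1+√5)/2 ≈ 1.618.
    This means |e_{n+1}| ≈ C|e_n|^1.618.

(b) With |e_n| = 10^(-5) and C = 1.29:
    |e_{n+1}| ≈ 1.29 × (10^(-5))^1.618 = 1.29 × 10^(-8.09)

(a) ≈ 1.618 (golden ratio); (b) |e_{n+1}| ≈ 1.048e-08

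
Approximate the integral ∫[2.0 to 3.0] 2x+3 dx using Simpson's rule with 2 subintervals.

f(x) = 2x+3
a = 2.0, b = 3.0, n = 2
h = (b - a)/n = 0.500000

Simpson's rule: (h/3)[f(x₀) + 4f(x₁) + 2f(x₂) + ... + f(xₙ)]

x_0 = 2.0000, f(x_0) = 7.000000, coefficient = 1
x_1 = 2.5000, f(x_1) = 8.000000, coefficient = 4
x_2 = 3.0000, f(x_2) = 9.000000, coefficient = 1

I ≈ (0.500000/3) × 48.000000 = 8.000000
Exact value: 8.000000
Error: 0.000000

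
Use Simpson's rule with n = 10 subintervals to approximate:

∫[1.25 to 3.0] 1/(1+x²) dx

f(x) = 1/(1+x²)
a = 1.25, b = 3.0, n = 10
h = (b - a)/n = 0.175000

Simpson's rule: (h/3)[f(x₀) + 4f(x₁) + 2f(x₂) + ... + f(xₙ)]

x_0 = 1.2500, f(x_0) = 0.390244, coefficient = 1
x_1 = 1.4250, f(x_1) = 0.329965, coefficient = 4
x_2 = 1.6000, f(x_2) = 0.280899, coefficient = 2
x_3 = 1.7750, f(x_3) = 0.240928, coefficient = 4
x_4 = 1.9500, f(x_4) = 0.208225, coefficient = 2
x_5 = 2.1250, f(x_5) = 0.181303, coefficient = 4
x_6 = 2.3000, f(x_6) = 0.158983, coefficient = 2
x_7 = 2.4750, f(x_7) = 0.140339, coefficient = 4
x_8 = 2.6500, f(x_8) = 0.124649, coefficient = 2
x_9 = 2.8250, f(x_9) = 0.111351, coefficient = 4
x_10 = 3.0000, f(x_10) = 0.100000, coefficient = 1

I ≈ (0.175000/3) × 6.051295 = 0.352992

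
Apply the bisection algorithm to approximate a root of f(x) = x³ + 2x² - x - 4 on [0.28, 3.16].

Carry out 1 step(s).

f(x) = x³ + 2x² - x - 4
Initial interval: [0.28, 3.16]

Iteration 1:
  c_1 = (0.280000 + 3.160000)/2 = 1.720000
  f(c_1) = f(1.720000) = 5.285248
  f(a) × f(c) < 0, new interval: [0.280000, 1.720000]

After 1 iteration(s), the approximation is c_1 = 1.720000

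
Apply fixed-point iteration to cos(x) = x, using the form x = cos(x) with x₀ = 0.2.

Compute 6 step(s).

Equation: cos(x) = x
Fixed-point form: x = cos(x)
x₀ = 0.2

x_1 = g(0.200000) = 0.980067
x_2 = g(0.980067) = 0.556967
x_3 = g(0.556967) = 0.848862
x_4 = g(0.848862) = 0.660838
x_5 = g(0.660838) = 0.789478
x_6 = g(0.789478) = 0.704216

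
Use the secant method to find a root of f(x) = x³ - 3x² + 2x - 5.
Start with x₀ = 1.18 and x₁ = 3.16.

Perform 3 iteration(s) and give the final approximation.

f(x) = x³ - 3x² + 2x - 5
x₀ = 1.18, x₁ = 3.16

Secant formula: x_{n+1} = x_n - f(x_n)(x_n - x_{n-1})/(f(x_n) - f(x_{n-1}))

Iteration 1:
  f(1.180000) = -5.174168
  f(3.160000) = 2.917696
  x_2 = 3.160000 - 2.917696×(3.160000 - 1.180000)/(2.917696 - (-5.174168))
       = 2.446068
Iteration 2:
  f(3.160000) = 2.917696
  f(2.446068) = -3.422175
  x_3 = 2.446068 - (-3.422175)×(2.446068 - 3.160000)/(-3.422175 - 2.917696)
       = 2.831439
Iteration 3:
  f(2.446068) = -3.422175
  f(2.831439) = -0.688485
  x_4 = 2.831439 - (-0.688485)×(2.831439 - 2.446068)/(-0.688485 - (-3.422175))
       = 2.928495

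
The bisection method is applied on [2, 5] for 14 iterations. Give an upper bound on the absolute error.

Bisection error bound: |error| ≤ (b-a)/2^n
|error| ≤ (5 - 2)/2^14 = 3/2^14
|error| ≤ 0.0001831055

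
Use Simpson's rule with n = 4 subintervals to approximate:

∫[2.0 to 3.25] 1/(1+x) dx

f(x) = 1/(1+x)
a = 2.0, b = 3.25, n = 4
h = (b - a)/n = 0.312500

Simpson's rule: (h/3)[f(x₀) + 4f(x₁) + 2f(x₂) + ... + f(xₙ)]

x_0 = 2.0000, f(x_0) = 0.333333, coefficient = 1
x_1 = 2.3125, f(x_1) = 0.301887, coefficient = 4
x_2 = 2.6250, f(x_2) = 0.275862, coefficient = 2
x_3 = 2.9375, f(x_3) = 0.253968, coefficient = 4
x_4 = 3.2500, f(x_4) = 0.235294, coefficient = 1

I ≈ (0.312500/3) × 3.343772 = 0.348310
Exact value: 0.348307
Error: 0.000003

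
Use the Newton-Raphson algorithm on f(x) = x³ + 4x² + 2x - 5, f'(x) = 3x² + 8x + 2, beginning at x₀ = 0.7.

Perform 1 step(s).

f(x) = x³ + 4x² + 2x - 5
f'(x) = 3x² + 8x + 2
x₀ = 0.7

Newton-Raphson formula: x_{n+1} = x_n - f(x_n)/f'(x_n)

Iteration 1:
  f(0.700000) = -1.297000
  f'(0.700000) = 9.070000
  x_1 = 0.700000 - (-1.297000)/9.070000 = 0.842999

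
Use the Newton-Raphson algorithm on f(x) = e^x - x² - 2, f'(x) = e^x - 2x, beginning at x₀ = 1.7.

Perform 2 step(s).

f(x) = e^x - x² - 2
f'(x) = e^x - 2x
x₀ = 1.7

Newton-Raphson formula: x_{n+1} = x_n - f(x_n)/f'(x_n)

Iteration 1:
  f(1.700000) = 0.583947
  f'(1.700000) = 2.073947
  x_1 = 1.700000 - 0.583947/2.073947 = 1.418437
Iteration 2:
  f(1.418437) = 0.118695
  f'(1.418437) = 1.293785
  x_2 = 1.418437 - 0.118695/1.293785 = 1.326694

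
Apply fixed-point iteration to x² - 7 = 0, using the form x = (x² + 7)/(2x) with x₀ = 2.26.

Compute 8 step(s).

Equation: x² - 7 = 0
Fixed-point form: x = (x² + 7)/(2x)
x₀ = 2.26

x_1 = g(2.260000) = 2.678673
x_2 = g(2.678673) = 2.645954
x_3 = g(2.645954) = 2.645751
x_4 = g(2.645751) = 2.645751
x_5 = g(2.645751) = 2.645751
x_6 = g(2.645751) = 2.645751
x_7 = g(2.645751) = 2.645751
x_8 = g(2.645751) = 2.645751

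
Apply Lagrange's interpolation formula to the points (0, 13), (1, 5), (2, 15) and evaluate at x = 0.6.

Lagrange interpolation formula:
P(x) = Σ yᵢ × Lᵢ(x)
where Lᵢ(x) = Π_{j≠i} (x - xⱼ)/(xᵢ - xⱼ)

L_0(0.6) = (0.6 - 1)/(0 - 1) × (0.6 - 2)/(0 - 2) = 0.280000
L_1(0.6) = (0.6 - 0)/(1 - 0) × (0.6 - 2)/(1 - 2) = 0.840000
L_2(0.6) = (0.6 - 0)/(2 - 0) × (0.6 - 1)/(2 - 1) = -0.120000

P(0.6) = 13×L_0(0.6) + 5×L_1(0.6) + 15×L_2(0.6)
P(0.6) = 6.040000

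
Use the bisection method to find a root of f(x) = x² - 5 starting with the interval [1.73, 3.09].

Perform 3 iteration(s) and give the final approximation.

f(x) = x² - 5
Initial interval: [1.73, 3.09]

Iteration 1:
  c_1 = (1.730000 + 3.090000)/2 = 2.410000
  f(c_1) = f(2.410000) = 0.808100
  f(a) × f(c) < 0, new interval: [1.730000, 2.410000]
Iteration 2:
  c_2 = (1.730000 + 2.410000)/2 = 2.070000
  f(c_2) = f(2.070000) = -0.715100
  f(a) × f(c) ≥ 0, new interval: [2.070000, 2.410000]
Iteration 3:
  c_3 = (2.070000 + 2.410000)/2 = 2.240000
  f(c_3) = f(2.240000) = 0.017600
  f(a) × f(c) < 0, new interval: [2.070000, 2.240000]

After 3 iteration(s), the approximation is c_3 = 2.240000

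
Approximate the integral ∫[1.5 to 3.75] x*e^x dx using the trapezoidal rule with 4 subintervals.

f(x) = x*e^x
a = 1.5, b = 3.75, n = 4
h = (b - a)/n = 0.562500

Trapezoidal rule: (h/2)[f(x₀) + 2f(x₁) + 2f(x₂) + ... + f(xₙ)]

x_0 = 1.5000, f(x_0) = 6.722534, coefficient = 1
x_1 = 2.0625, f(x_1) = 16.222819, coefficient = 2
x_2 = 2.6250, f(x_2) = 36.237007, coefficient = 2
x_3 = 3.1875, f(x_3) = 77.226056, coefficient = 2
x_4 = 3.7500, f(x_4) = 159.454058, coefficient = 1

I ≈ (0.562500/2) × 425.548355 = 119.685475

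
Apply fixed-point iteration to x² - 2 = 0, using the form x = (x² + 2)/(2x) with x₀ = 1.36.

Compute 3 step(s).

Equation: x² - 2 = 0
Fixed-point form: x = (x² + 2)/(2x)
x₀ = 1.36

x_1 = g(1.360000) = 1.415294
x_2 = g(1.415294) = 1.414214
x_3 = g(1.414214) = 1.414214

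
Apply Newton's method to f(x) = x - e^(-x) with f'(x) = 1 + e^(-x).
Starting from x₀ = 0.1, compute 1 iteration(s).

f(x) = x - e^(-x)
f'(x) = 1 + e^(-x)
x₀ = 0.1

Newton-Raphson formula: x_{n+1} = x_n - f(x_n)/f'(x_n)

Iteration 1:
  f(0.100000) = -0.804837
  f'(0.100000) = 1.904837
  x_1 = 0.100000 - (-0.804837)/1.904837 = 0.522523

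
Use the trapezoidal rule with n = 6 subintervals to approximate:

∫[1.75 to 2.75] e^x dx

f(x) = e^x
a = 1.75, b = 2.75, n = 6
h = (b - a)/n = 0.166667

Trapezoidal rule: (h/2)[f(x₀) + 2f(x₁) + 2f(x₂) + ... + f(xₙ)]

x_0 = 1.7500, f(x_0) = 5.754603, coefficient = 1
x_1 = 1.9167, f(x_1) = 6.798260, coefficient = 2
x_2 = 2.0833, f(x_2) = 8.031195, coefficient = 2
x_3 = 2.2500, f(x_3) = 9.487736, coefficient = 2
x_4 = 2.4167, f(x_4) = 11.208436, coefficient = 2
x_5 = 2.5833, f(x_5) = 13.241202, coefficient = 2
x_6 = 2.7500, f(x_6) = 15.642632, coefficient = 1

I ≈ (0.166667/2) × 118.930891 = 9.910908
Exact value: 9.888029
Error: 0.022878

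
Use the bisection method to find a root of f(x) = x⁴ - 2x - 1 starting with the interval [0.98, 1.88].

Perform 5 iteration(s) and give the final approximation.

f(x) = x⁴ - 2x - 1
Initial interval: [0.98, 1.88]

Iteration 1:
  c_1 = (0.980000 + 1.880000)/2 = 1.430000
  f(c_1) = f(1.430000) = 0.321616
  f(a) × f(c) < 0, new interval: [0.980000, 1.430000]
Iteration 2:
  c_2 = (0.980000 + 1.430000)/2 = 1.205000
  f(c_2) = f(1.205000) = -1.301623
  f(a) × f(c) ≥ 0, new interval: [1.205000, 1.430000]
Iteration 3:
  c_3 = (1.205000 + 1.430000)/2 = 1.317500
  f(c_3) = f(1.317500) = -0.621977
  f(a) × f(c) ≥ 0, new interval: [1.317500, 1.430000]
Iteration 4:
  c_4 = (1.317500 + 1.430000)/2 = 1.373750
  f(c_4) = f(1.373750) = -0.186017
  f(a) × f(c) ≥ 0, new interval: [1.373750, 1.430000]
Iteration 5:
  c_5 = (1.373750 + 1.430000)/2 = 1.401875
  f(c_5) = f(1.401875) = 0.058471
  f(a) × f(c) < 0, new interval: [1.373750, 1.401875]

After 5 iteration(s), the approximation is c_5 = 1.401875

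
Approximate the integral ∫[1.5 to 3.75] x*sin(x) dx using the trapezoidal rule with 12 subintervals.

f(x) = x*sin(x)
a = 1.5, b = 3.75, n = 12
h = (b - a)/n = 0.187500

Trapezoidal rule: (h/2)[f(x₀) + 2f(x₁) + 2f(x₂) + ... + f(xₙ)]

x_0 = 1.5000, f(x_0) = 1.496242, coefficient = 1
x_1 = 1.6875, f(x_1) = 1.676021, coefficient = 2
x_2 = 1.8750, f(x_2) = 1.788911, coefficient = 2
x_3 = 2.0625, f(x_3) = 1.818155, coefficient = 2
x_4 = 2.2500, f(x_4) = 1.750665, coefficient = 2
x_5 = 2.4375, f(x_5) = 1.577897, coefficient = 2
x_6 = 2.6250, f(x_6) = 1.296541, coefficient = 2
x_7 = 2.8125, f(x_7) = 0.908956, coefficient = 2
x_8 = 3.0000, f(x_8) = 0.423360, coefficient = 2
x_9 = 3.1875, f(x_9) = -0.146278, coefficient = 2
x_10 = 3.3750, f(x_10) = -0.780617, coefficient = 2
x_11 = 3.5625, f(x_11) = -1.455598, coefficient = 2
x_12 = 3.7500, f(x_12) = -2.143355, coefficient = 1

I ≈ (0.187500/2) × 17.068916 = 1.600211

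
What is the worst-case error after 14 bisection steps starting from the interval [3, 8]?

Bisection error bound: |error| ≤ (b-a)/2^n
|error| ≤ (8 - 3)/2^14 = 5/2^14
|error| ≤ 0.0003051758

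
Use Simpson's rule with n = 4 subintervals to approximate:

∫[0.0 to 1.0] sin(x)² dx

f(x) = sin(x)²
a = 0.0, b = 1.0, n = 4
h = (b - a)/n = 0.250000

Simpson's rule: (h/3)[f(x₀) + 4f(x₁) + 2f(x₂) + ... + f(xₙ)]

x_0 = 0.0000, f(x_0) = 0.000000, coefficient = 1
x_1 = 0.2500, f(x_1) = 0.061209, coefficient = 4
x_2 = 0.5000, f(x_2) = 0.229849, coefficient = 2
x_3 = 0.7500, f(x_3) = 0.464631, coefficient = 4
x_4 = 1.0000, f(x_4) = 0.708073, coefficient = 1

I ≈ (0.250000/3) × 3.271132 = 0.272594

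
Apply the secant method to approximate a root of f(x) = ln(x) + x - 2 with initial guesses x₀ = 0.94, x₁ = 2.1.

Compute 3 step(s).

f(x) = ln(x) + x - 2
x₀ = 0.94, x₁ = 2.1

Secant formula: x_{n+1} = x_n - f(x_n)(x_n - x_{n-1})/(f(x_n) - f(x_{n-1}))

Iteration 1:
  f(0.940000) = -1.121875
  f(2.100000) = 0.841937
  x_2 = 2.100000 - 0.841937×(2.100000 - 0.940000)/(0.841937 - (-1.121875))
       = 1.602678
Iteration 2:
  f(2.100000) = 0.841937
  f(1.602678) = 0.074354
  x_3 = 1.602678 - 0.074354×(1.602678 - 2.100000)/(0.074354 - 0.841937)
       = 1.554504
Iteration 3:
  f(1.602678) = 0.074354
  f(1.554504) = -0.004340
  x_4 = 1.554504 - (-0.004340)×(1.554504 - 1.602678)/(-0.004340 - 0.074354)
       = 1.557161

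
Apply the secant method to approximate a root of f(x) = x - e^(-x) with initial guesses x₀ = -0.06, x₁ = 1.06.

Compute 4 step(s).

f(x) = x - e^(-x)
x₀ = -0.06, x₁ = 1.06

Secant formula: x_{n+1} = x_n - f(x_n)(x_n - x_{n-1})/(f(x_n) - f(x_{n-1}))

Iteration 1:
  f(-0.060000) = -1.121837
  f(1.060000) = 0.713544
  x_2 = 1.060000 - 0.713544×(1.060000 - (-0.060000))/(0.713544 - (-1.121837))
       = 0.624576
Iteration 2:
  f(1.060000) = 0.713544
  f(0.624576) = 0.089087
  x_3 = 0.624576 - 0.089087×(0.624576 - 1.060000)/(0.089087 - 0.713544)
       = 0.562457
Iteration 3:
  f(0.624576) = 0.089087
  f(0.562457) = -0.007351
  x_4 = 0.562457 - (-0.007351)×(0.562457 - 0.624576)/(-0.007351 - 0.089087)
       = 0.567192
Iteration 4:
  f(0.562457) = -0.007351
  f(0.567192) = 0.000076
  x_5 = 0.567192 - 0.000076×(0.567192 - 0.562457)/(0.000076 - (-0.007351))
       = 0.567143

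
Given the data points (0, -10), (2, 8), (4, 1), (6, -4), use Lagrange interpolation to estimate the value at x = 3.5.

Lagrange interpolation formula:
P(x) = Σ yᵢ × Lᵢ(x)
where Lᵢ(x) = Π_{j≠i} (x - xⱼ)/(xᵢ - xⱼ)

L_0(3.5) = (3.5 - 2)/(0 - 2) × (3.5 - 4)/(0 - 4) × (3.5 - 6)/(0 - 6) = -0.039062
L_1(3.5) = (3.5 - 0)/(2 - 0) × (3.5 - 4)/(2 - 4) × (3.5 - 6)/(2 - 6) = 0.273438
L_2(3.5) = (3.5 - 0)/(4 - 0) × (3.5 - 2)/(4 - 2) × (3.5 - 6)/(4 - 6) = 0.820312
L_3(3.5) = (3.5 - 0)/(6 - 0) × (3.5 - 2)/(6 - 2) × (3.5 - 4)/(6 - 4) = -0.054688

P(3.5) = (-10)×L_0(3.5) + 8×L_1(3.5) + 1×L_2(3.5) + (-4)×L_3(3.5)
P(3.5) = 3.617188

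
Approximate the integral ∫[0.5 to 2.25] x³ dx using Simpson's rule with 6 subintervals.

f(x) = x³
a = 0.5, b = 2.25, n = 6
h = (b - a)/n = 0.291667

Simpson's rule: (h/3)[f(x₀) + 4f(x₁) + 2f(x₂) + ... + f(xₙ)]

x_0 = 0.5000, f(x_0) = 0.125000, coefficient = 1
x_1 = 0.7917, f(x_1) = 0.496166, coefficient = 4
x_2 = 1.0833, f(x_2) = 1.271412, coefficient = 2
x_3 = 1.3750, f(x_3) = 2.599609, coefficient = 4
x_4 = 1.6667, f(x_4) = 4.629630, coefficient = 2
x_5 = 1.9583, f(x_5) = 7.510344, coefficient = 4
x_6 = 2.2500, f(x_6) = 11.390625, coefficient = 1

I ≈ (0.291667/3) × 65.742188 = 6.391602
Exact value: 6.391602
Error: 0.000000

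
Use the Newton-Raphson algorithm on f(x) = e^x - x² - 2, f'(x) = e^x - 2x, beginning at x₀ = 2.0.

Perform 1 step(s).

f(x) = e^x - x² - 2
f'(x) = e^x - 2x
x₀ = 2.0

Newton-Raphson formula: x_{n+1} = x_n - f(x_n)/f'(x_n)

Iteration 1:
  f(2.000000) = 1.389056
  f'(2.000000) = 3.389056
  x_1 = 2.000000 - 1.389056/3.389056 = 1.590135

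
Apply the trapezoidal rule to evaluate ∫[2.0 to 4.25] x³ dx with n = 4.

f(x) = x³
a = 2.0, b = 4.25, n = 4
h = (b - a)/n = 0.562500

Trapezoidal rule: (h/2)[f(x₀) + 2f(x₁) + 2f(x₂) + ... + f(xₙ)]

x_0 = 2.0000, f(x_0) = 8.000000, coefficient = 1
x_1 = 2.5625, f(x_1) = 16.826416, coefficient = 2
x_2 = 3.1250, f(x_2) = 30.517578, coefficient = 2
x_3 = 3.6875, f(x_3) = 50.141357, coefficient = 2
x_4 = 4.2500, f(x_4) = 76.765625, coefficient = 1

I ≈ (0.562500/2) × 279.736328 = 78.675842
Exact value: 77.563477
Error: 1.112366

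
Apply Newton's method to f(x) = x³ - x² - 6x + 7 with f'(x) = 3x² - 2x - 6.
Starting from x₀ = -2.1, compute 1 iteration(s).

f(x) = x³ - x² - 6x + 7
f'(x) = 3x² - 2x - 6
x₀ = -2.1

Newton-Raphson formula: x_{n+1} = x_n - f(x_n)/f'(x_n)

Iteration 1:
  f(-2.100000) = 5.929000
  f'(-2.100000) = 11.430000
  x_1 = -2.100000 - 5.929000/11.430000 = -2.618723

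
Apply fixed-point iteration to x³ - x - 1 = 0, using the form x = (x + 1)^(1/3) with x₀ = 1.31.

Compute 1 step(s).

Equation: x³ - x - 1 = 0
Fixed-point form: x = (x + 1)^(1/3)
x₀ = 1.31

x_1 = g(1.310000) = 1.321916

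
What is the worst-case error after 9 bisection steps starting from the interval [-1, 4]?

Bisection error bound: |error| ≤ (b-a)/2^n
|error| ≤ (4 - (-1))/2^9 = 5/2^9
|error| ≤ 0.0097656250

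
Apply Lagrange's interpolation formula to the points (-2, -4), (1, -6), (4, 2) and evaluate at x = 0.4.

Lagrange interpolation formula:
P(x) = Σ yᵢ × Lᵢ(x)
where Lᵢ(x) = Π_{j≠i} (x - xⱼ)/(xᵢ - xⱼ)

L_0(0.4) = (0.4 - 1)/(-2 - 1) × (0.4 - 4)/(-2 - 4) = 0.120000
L_1(0.4) = (0.4 - (-2))/(1 - (-2)) × (0.4 - 4)/(1 - 4) = 0.960000
L_2(0.4) = (0.4 - (-2))/(4 - (-2)) × (0.4 - 1)/(4 - 1) = -0.080000

P(0.4) = (-4)×L_0(0.4) + (-6)×L_1(0.4) + 2×L_2(0.4)
P(0.4) = -6.400000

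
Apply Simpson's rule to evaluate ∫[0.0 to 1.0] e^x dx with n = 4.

f(x) = e^x
a = 0.0, b = 1.0, n = 4
h = (b - a)/n = 0.250000

Simpson's rule: (h/3)[f(x₀) + 4f(x₁) + 2f(x₂) + ... + f(xₙ)]

x_0 = 0.0000, f(x_0) = 1.000000, coefficient = 1
x_1 = 0.2500, f(x_1) = 1.284025, coefficient = 4
x_2 = 0.5000, f(x_2) = 1.648721, coefficient = 2
x_3 = 0.7500, f(x_3) = 2.117000, coefficient = 4
x_4 = 1.0000, f(x_4) = 2.718282, coefficient = 1

I ≈ (0.250000/3) × 20.619826 = 1.718319
Exact value: 1.718282
Error: 0.000037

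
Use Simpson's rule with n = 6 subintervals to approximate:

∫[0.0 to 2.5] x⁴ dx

f(x) = x⁴
a = 0.0, b = 2.5, n = 6
h = (b - a)/n = 0.416667

Simpson's rule: (h/3)[f(x₀) + 4f(x₁) + 2f(x₂) + ... + f(xₙ)]

x_0 = 0.0000, f(x_0) = 0.000000, coefficient = 1
x_1 = 0.4167, f(x_1) = 0.030141, coefficient = 4
x_2 = 0.8333, f(x_2) = 0.482253, coefficient = 2
x_3 = 1.2500, f(x_3) = 2.441406, coefficient = 4
x_4 = 1.6667, f(x_4) = 7.716049, coefficient = 2
x_5 = 2.0833, f(x_5) = 18.838011, coefficient = 4
x_6 = 2.5000, f(x_6) = 39.062500, coefficient = 1

I ≈ (0.416667/3) × 140.697338 = 19.541297
Exact value: 19.531250
Error: 0.010047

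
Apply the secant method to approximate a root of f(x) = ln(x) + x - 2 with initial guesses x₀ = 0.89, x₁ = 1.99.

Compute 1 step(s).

f(x) = ln(x) + x - 2
x₀ = 0.89, x₁ = 1.99

Secant formula: x_{n+1} = x_n - f(x_n)(x_n - x_{n-1})/(f(x_n) - f(x_{n-1}))

Iteration 1:
  f(0.890000) = -1.226534
  f(1.990000) = 0.678135
  x_2 = 1.990000 - 0.678135×(1.990000 - 0.890000)/(0.678135 - (-1.226534))
       = 1.598358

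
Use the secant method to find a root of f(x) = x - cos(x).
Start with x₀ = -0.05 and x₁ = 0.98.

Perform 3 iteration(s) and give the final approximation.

f(x) = x - cos(x)
x₀ = -0.05, x₁ = 0.98

Secant formula: x_{n+1} = x_n - f(x_n)(x_n - x_{n-1})/(f(x_n) - f(x_{n-1}))

Iteration 1:
  f(-0.050000) = -1.048750
  f(0.980000) = 0.422977
  x_2 = 0.980000 - 0.422977×(0.980000 - (-0.050000))/(0.422977 - (-1.048750))
       = 0.683976
Iteration 2:
  f(0.980000) = 0.422977
  f(0.683976) = -0.091091
  x_3 = 0.683976 - (-0.091091)×(0.683976 - 0.980000)/(-0.091091 - 0.422977)
       = 0.736430
Iteration 3:
  f(0.683976) = -0.091091
  f(0.736430) = -0.004441
  x_4 = 0.736430 - (-0.004441)×(0.736430 - 0.683976)/(-0.004441 - (-0.091091))
       = 0.739118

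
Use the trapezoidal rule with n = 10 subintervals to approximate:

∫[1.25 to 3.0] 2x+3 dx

f(x) = 2x+3
a = 1.25, b = 3.0, n = 10
h = (b - a)/n = 0.175000

Trapezoidal rule: (h/2)[f(x₀) + 2f(x₁) + 2f(x₂) + ... + f(xₙ)]

x_0 = 1.2500, f(x_0) = 5.500000, coefficient = 1
x_1 = 1.4250, f(x_1) = 5.850000, coefficient = 2
x_2 = 1.6000, f(x_2) = 6.200000, coefficient = 2
x_3 = 1.7750, f(x_3) = 6.550000, coefficient = 2
x_4 = 1.9500, f(x_4) = 6.900000, coefficient = 2
x_5 = 2.1250, f(x_5) = 7.250000, coefficient = 2
x_6 = 2.3000, f(x_6) = 7.600000, coefficient = 2
x_7 = 2.4750, f(x_7) = 7.950000, coefficient = 2
x_8 = 2.6500, f(x_8) = 8.300000, coefficient = 2
x_9 = 2.8250, f(x_9) = 8.650000, coefficient = 2
x_10 = 3.0000, f(x_10) = 9.000000, coefficient = 1

I ≈ (0.175000/2) × 145.000000 = 12.687500
Exact value: 12.687500
Error: 0.000000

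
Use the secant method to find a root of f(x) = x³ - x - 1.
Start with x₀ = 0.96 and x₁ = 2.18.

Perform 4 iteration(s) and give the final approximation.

f(x) = x³ - x - 1
x₀ = 0.96, x₁ = 2.18

Secant formula: x_{n+1} = x_n - f(x_n)(x_n - x_{n-1})/(f(x_n) - f(x_{n-1}))

Iteration 1:
  f(0.960000) = -1.075264
  f(2.180000) = 7.180232
  x_2 = 2.180000 - 7.180232×(2.180000 - 0.960000)/(7.180232 - (-1.075264))
       = 1.118903
Iteration 2:
  f(2.180000) = 7.180232
  f(1.118903) = -0.718100
  x_3 = 1.118903 - (-0.718100)×(1.118903 - 2.180000)/(-0.718100 - 7.180232)
       = 1.215376
Iteration 3:
  f(1.118903) = -0.718100
  f(1.215376) = -0.420098
  x_4 = 1.215376 - (-0.420098)×(1.215376 - 1.118903)/(-0.420098 - (-0.718100))
       = 1.351375
Iteration 4:
  f(1.215376) = -0.420098
  f(1.351375) = 0.116526
  x_5 = 1.351375 - 0.116526×(1.351375 - 1.215376)/(0.116526 - (-0.420098))
       = 1.321843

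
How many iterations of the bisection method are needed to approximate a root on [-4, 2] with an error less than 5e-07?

We need (b-a)/2^n ≤ 5e-07
(2 - (-4))/2^n ≤ 5e-07
6/2^n ≤ 5e-07
2^n ≥ 12000000
n ≥ log₂(12000000) = 23.52
n ≥ 24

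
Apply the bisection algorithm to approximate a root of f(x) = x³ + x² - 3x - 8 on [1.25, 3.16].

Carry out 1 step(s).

f(x) = x³ + x² - 3x - 8
Initial interval: [1.25, 3.16]

Iteration 1:
  c_1 = (1.250000 + 3.160000)/2 = 2.205000
  f(c_1) = f(2.205000) = 0.967790
  f(a) × f(c) < 0, new interval: [1.250000, 2.205000]

After 1 iteration(s), the approximation is c_1 = 2.205000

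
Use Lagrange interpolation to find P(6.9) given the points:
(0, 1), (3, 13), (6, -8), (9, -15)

Lagrange interpolation formula:
P(x) = Σ yᵢ × Lᵢ(x)
where Lᵢ(x) = Π_{j≠i} (x - xⱼ)/(xᵢ - xⱼ)

L_0(6.9) = (6.9 - 3)/(0 - 3) × (6.9 - 6)/(0 - 6) × (6.9 - 9)/(0 - 9) = 0.045500
L_1(6.9) = (6.9 - 0)/(3 - 0) × (6.9 - 6)/(3 - 6) × (6.9 - 9)/(3 - 9) = -0.241500
L_2(6.9) = (6.9 - 0)/(6 - 0) × (6.9 - 3)/(6 - 3) × (6.9 - 9)/(6 - 9) = 1.046500
L_3(6.9) = (6.9 - 0)/(9 - 0) × (6.9 - 3)/(9 - 3) × (6.9 - 6)/(9 - 6) = 0.149500

P(6.9) = 1×L_0(6.9) + 13×L_1(6.9) + (-8)×L_2(6.9) + (-15)×L_3(6.9)
P(6.9) = -13.708500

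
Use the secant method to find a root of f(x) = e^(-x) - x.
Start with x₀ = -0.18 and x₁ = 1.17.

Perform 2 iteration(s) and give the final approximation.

f(x) = e^(-x) - x
x₀ = -0.18, x₁ = 1.17

Secant formula: x_{n+1} = x_n - f(x_n)(x_n - x_{n-1})/(f(x_n) - f(x_{n-1}))

Iteration 1:
  f(-0.180000) = 1.377217
  f(1.170000) = -0.859633
  x_2 = 1.170000 - (-0.859633)×(1.170000 - (-0.180000))/(-0.859633 - 1.377217)
       = 0.651188
Iteration 2:
  f(1.170000) = -0.859633
  f(0.651188) = -0.129762
  x_3 = 0.651188 - (-0.129762)×(0.651188 - 1.170000)/(-0.129762 - (-0.859633))
       = 0.558950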